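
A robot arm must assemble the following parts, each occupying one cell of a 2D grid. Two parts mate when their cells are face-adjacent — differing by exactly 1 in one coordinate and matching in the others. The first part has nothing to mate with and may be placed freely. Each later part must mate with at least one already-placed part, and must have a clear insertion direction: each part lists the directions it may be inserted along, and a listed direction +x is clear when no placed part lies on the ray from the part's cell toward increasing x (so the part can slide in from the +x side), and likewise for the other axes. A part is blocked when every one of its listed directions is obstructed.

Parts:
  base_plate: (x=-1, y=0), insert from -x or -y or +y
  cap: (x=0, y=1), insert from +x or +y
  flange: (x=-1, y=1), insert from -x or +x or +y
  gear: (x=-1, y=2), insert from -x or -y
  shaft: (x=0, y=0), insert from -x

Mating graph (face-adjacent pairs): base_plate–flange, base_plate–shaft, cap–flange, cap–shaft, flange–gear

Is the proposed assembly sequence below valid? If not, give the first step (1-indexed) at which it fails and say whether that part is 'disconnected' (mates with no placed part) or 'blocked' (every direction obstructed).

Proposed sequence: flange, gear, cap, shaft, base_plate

Valid

1. flange@(-1, 1) [-x clear] — {flange}
2. gear@(-1, 2) [-x clear] — {flange, gear}
3. cap@(0, 1) [+x clear] — {cap, flange, gear}
4. shaft@(0, 0) [-x clear] — {cap, flange, gear, shaft}
5. base_plate@(-1, 0) [-x clear] — {base_plate, cap, flange, gear, shaft}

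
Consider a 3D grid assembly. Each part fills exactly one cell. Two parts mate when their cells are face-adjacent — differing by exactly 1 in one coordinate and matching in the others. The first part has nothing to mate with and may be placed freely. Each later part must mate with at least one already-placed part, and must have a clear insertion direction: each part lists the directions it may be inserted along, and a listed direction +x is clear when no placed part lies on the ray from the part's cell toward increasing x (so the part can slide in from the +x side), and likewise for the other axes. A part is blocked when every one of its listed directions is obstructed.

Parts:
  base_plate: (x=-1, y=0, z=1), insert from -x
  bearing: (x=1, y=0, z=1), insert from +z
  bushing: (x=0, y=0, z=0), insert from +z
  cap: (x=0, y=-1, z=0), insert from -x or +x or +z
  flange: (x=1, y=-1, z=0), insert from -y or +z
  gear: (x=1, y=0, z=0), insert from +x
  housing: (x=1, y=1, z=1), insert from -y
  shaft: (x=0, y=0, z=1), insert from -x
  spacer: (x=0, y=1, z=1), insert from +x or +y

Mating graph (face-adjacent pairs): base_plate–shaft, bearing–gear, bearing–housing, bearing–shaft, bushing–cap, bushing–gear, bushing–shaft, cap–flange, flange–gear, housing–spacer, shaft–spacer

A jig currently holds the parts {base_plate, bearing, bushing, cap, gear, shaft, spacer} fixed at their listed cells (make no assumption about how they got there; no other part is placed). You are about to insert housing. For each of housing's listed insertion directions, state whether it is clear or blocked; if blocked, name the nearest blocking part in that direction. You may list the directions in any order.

-y: nearest on ray is bearing@(1, 0, 1) ⇒ blocked

-y: blocked by bearing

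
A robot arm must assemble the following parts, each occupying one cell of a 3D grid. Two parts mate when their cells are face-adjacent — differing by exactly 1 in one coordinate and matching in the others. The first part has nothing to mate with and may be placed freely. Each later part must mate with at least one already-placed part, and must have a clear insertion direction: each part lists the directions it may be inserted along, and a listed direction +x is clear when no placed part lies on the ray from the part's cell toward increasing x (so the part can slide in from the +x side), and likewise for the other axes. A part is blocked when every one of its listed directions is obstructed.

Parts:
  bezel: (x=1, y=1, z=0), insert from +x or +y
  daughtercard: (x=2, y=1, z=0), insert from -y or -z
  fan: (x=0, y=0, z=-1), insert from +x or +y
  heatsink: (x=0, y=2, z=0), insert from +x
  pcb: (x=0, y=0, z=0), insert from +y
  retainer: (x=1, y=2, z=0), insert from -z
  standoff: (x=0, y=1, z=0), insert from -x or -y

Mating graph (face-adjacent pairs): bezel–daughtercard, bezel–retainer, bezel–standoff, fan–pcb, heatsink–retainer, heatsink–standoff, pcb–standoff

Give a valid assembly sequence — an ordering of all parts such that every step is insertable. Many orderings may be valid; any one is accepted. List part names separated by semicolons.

1. fan@(0, 0, -1) [+x clear] — {fan}
2. pcb@(0, 0, 0) [+y clear] — {fan, pcb}
3. standoff@(0, 1, 0) [-x clear] — {fan, pcb, standoff}
4. heatsink@(0, 2, 0) [+x clear] — {fan, heatsink, pcb, standoff}
5. retainer@(1, 2, 0) [-z clear] — {fan, heatsink, pcb, retainer, standoff}
6. bezel@(1, 1, 0) [+x clear] — {bezel, fan, heatsink, pcb, retainer, standoff}
7. daughtercard@(2, 1, 0) [-y clear] — {bezel, daughtercard, fan, heatsink, pcb, retainer, standoff}

fan; pcb; standoff; heatsink; retainer; bezel; daughtercard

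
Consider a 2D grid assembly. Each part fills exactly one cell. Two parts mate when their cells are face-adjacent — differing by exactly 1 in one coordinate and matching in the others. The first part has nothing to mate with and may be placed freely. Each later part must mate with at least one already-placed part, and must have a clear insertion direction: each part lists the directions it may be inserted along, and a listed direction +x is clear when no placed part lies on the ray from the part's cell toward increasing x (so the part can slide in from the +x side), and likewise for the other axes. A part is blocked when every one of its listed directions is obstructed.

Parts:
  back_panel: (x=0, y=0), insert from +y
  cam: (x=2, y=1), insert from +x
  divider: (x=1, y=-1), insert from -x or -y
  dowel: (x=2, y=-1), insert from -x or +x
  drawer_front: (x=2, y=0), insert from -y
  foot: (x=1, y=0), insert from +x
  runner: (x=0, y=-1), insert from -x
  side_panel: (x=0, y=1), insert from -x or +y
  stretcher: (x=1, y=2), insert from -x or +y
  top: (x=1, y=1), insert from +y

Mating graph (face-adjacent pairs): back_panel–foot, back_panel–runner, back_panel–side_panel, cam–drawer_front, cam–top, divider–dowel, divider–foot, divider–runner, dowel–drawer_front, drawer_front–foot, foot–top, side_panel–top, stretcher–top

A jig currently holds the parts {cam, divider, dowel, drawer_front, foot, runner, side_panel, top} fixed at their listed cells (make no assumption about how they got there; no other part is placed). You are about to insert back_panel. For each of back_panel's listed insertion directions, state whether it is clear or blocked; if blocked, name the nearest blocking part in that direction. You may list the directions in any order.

+y: nearest on ray is side_panel@(0, 1) ⇒ blocked

+y: blocked by side_panel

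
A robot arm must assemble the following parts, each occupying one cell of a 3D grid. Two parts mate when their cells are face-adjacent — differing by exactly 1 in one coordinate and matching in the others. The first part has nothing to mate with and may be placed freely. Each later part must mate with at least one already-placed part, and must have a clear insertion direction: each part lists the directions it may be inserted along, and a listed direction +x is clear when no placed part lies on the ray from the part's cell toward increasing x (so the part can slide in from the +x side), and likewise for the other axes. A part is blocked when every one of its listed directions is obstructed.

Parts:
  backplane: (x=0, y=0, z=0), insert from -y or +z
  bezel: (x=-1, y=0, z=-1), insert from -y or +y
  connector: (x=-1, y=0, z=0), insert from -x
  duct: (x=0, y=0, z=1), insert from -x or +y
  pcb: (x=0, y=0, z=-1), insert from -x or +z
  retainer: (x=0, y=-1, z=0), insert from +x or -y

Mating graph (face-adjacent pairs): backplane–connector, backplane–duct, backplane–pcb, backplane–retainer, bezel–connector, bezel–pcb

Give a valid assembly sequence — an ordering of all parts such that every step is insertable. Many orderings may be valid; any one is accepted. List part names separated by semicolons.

1. backplane@(0, 0, 0) [-y clear] — {backplane}
2. retainer@(0, -1, 0) [+x clear] — {backplane, retainer}
3. connector@(-1, 0, 0) [-x clear] — {backplane, connector, retainer}
4. pcb@(0, 0, -1) [-x clear] — {backplane, connector, pcb, retainer}
5. bezel@(-1, 0, -1) [-y clear] — {backplane, bezel, connector, pcb, retainer}
6. duct@(0, 0, 1) [-x clear] — {backplane, bezel, connector, duct, pcb, retainer}

backplane; retainer; connector; pcb; bezel; duct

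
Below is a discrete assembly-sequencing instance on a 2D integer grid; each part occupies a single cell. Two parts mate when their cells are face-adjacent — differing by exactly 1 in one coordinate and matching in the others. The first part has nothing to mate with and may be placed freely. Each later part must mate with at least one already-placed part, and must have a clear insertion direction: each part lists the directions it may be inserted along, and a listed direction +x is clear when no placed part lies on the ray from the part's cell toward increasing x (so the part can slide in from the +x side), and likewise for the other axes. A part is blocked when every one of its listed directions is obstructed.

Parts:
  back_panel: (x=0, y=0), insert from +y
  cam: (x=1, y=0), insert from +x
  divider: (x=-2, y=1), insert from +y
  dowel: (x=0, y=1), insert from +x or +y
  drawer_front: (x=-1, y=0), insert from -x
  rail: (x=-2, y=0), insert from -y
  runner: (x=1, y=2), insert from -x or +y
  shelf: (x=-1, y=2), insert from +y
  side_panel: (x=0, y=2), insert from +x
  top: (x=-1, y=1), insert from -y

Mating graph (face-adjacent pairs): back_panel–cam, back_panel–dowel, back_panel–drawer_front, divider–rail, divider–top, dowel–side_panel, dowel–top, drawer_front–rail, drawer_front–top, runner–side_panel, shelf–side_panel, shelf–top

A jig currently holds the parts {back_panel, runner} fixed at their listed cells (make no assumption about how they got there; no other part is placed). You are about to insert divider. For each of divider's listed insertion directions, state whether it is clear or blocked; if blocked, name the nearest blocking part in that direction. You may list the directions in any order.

+y: clear

+y: ray from divider(-2, 1) has no placed part ⇒ clear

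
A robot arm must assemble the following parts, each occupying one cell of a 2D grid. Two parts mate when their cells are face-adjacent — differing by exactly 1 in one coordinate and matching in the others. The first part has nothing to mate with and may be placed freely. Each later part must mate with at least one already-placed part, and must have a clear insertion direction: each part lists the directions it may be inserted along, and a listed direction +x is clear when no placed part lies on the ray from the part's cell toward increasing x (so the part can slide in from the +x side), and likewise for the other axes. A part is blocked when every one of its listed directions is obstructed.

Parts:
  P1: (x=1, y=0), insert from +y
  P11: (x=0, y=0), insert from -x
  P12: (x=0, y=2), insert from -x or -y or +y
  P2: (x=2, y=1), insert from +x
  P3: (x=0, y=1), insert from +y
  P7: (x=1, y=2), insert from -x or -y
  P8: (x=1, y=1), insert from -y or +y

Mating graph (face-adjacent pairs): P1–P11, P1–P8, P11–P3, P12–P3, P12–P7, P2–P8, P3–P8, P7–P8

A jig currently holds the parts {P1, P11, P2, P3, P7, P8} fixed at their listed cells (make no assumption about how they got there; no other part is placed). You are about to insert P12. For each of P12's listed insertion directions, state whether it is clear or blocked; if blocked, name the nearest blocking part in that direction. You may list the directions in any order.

+y: clear; -x: clear; -y: blocked by P3

-x: ray from P12(0, 2) has no placed part ⇒ clear
-y: nearest on ray is P3@(0, 1) ⇒ blocked
+y: ray from P12(0, 2) has no placed part ⇒ clear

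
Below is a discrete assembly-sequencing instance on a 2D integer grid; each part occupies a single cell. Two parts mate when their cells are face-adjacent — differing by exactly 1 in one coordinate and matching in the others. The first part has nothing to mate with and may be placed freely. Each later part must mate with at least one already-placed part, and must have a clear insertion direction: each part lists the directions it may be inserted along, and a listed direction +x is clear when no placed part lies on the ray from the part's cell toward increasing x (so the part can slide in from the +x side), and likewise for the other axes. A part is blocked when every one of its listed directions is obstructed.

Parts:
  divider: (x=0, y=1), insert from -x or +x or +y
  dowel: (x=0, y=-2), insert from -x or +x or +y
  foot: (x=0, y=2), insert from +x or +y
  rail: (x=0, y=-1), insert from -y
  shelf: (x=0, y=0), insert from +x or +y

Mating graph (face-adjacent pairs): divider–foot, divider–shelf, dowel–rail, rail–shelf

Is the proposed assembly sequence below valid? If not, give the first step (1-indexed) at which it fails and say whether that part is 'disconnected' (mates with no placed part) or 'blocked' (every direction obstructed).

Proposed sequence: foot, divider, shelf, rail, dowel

1. foot@(0, 2) [+x clear] — {foot}
2. divider@(0, 1) [-x clear] — {divider, foot}
3. shelf@(0, 0) [+x clear] — {divider, foot, shelf}
4. rail@(0, -1) [-y clear] — {divider, foot, rail, shelf}
5. dowel@(0, -2) [-x clear] — {divider, dowel, foot, rail, shelf}

Valid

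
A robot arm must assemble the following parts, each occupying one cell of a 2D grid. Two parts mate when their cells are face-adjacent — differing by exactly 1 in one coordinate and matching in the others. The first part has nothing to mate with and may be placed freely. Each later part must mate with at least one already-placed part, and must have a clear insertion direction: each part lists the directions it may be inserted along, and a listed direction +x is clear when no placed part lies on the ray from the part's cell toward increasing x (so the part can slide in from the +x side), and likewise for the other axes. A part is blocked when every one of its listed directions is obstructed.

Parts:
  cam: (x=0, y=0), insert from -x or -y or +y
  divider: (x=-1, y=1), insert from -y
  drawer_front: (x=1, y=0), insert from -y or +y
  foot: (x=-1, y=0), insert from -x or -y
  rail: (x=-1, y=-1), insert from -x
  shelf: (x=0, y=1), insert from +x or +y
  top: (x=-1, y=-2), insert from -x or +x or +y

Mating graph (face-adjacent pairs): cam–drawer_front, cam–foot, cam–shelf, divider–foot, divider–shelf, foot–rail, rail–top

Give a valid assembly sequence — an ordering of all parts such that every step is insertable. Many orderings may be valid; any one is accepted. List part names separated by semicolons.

shelf; cam; drawer_front; divider; foot; rail; top

1. shelf@(0, 1) [+x clear] — {shelf}
2. cam@(0, 0) [-x clear] — {cam, shelf}
3. drawer_front@(1, 0) [-y clear] — {cam, drawer_front, shelf}
4. divider@(-1, 1) [-y clear] — {cam, divider, drawer_front, shelf}
5. foot@(-1, 0) [-x clear] — {cam, divider, drawer_front, foot, shelf}
6. rail@(-1, -1) [-x clear] — {cam, divider, drawer_front, foot, rail, shelf}
7. top@(-1, -2) [-x clear] — {cam, divider, drawer_front, foot, rail, shelf, top}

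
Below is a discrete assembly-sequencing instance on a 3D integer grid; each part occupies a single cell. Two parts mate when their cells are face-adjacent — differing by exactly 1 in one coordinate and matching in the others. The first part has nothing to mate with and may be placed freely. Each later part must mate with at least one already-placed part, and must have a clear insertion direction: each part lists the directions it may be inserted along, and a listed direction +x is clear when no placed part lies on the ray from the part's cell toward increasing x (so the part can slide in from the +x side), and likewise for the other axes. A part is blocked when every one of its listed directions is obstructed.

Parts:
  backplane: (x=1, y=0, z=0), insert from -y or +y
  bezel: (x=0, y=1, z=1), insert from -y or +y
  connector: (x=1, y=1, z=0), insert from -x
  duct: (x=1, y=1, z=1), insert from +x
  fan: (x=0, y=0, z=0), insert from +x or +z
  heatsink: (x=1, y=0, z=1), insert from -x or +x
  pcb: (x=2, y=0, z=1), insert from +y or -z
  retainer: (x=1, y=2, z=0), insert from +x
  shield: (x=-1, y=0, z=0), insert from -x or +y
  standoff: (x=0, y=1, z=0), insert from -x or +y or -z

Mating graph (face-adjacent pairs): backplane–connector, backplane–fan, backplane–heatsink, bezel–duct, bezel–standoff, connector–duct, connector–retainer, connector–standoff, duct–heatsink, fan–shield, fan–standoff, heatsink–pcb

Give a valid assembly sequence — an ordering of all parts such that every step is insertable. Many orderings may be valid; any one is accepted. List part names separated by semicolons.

shield; fan; backplane; heatsink; pcb; duct; connector; retainer; bezel; standoff

1. shield@(-1, 0, 0) [-x clear] — {shield}
2. fan@(0, 0, 0) [+x clear] — {fan, shield}
3. backplane@(1, 0, 0) [-y clear] — {backplane, fan, shield}
4. heatsink@(1, 0, 1) [-x clear] — {backplane, fan, heatsink, shield}
5. pcb@(2, 0, 1) [+y clear] — {backplane, fan, heatsink, pcb, shield}
6. duct@(1, 1, 1) [+x clear] — {backplane, duct, fan, heatsink, pcb, shield}
7. connector@(1, 1, 0) [-x clear] — {backplane, connector, duct, fan, heatsink, pcb, shield}
8. retainer@(1, 2, 0) [+x clear] — {backplane, connector, duct, fan, heatsink, pcb, retainer, shield}
9. bezel@(0, 1, 1) [-y clear] — {backplane, bezel, connector, duct, fan, heatsink, pcb, retainer, shield}
10. standoff@(0, 1, 0) [-x clear] — {backplane, bezel, connector, duct, fan, heatsink, pcb, retainer, shield, standoff}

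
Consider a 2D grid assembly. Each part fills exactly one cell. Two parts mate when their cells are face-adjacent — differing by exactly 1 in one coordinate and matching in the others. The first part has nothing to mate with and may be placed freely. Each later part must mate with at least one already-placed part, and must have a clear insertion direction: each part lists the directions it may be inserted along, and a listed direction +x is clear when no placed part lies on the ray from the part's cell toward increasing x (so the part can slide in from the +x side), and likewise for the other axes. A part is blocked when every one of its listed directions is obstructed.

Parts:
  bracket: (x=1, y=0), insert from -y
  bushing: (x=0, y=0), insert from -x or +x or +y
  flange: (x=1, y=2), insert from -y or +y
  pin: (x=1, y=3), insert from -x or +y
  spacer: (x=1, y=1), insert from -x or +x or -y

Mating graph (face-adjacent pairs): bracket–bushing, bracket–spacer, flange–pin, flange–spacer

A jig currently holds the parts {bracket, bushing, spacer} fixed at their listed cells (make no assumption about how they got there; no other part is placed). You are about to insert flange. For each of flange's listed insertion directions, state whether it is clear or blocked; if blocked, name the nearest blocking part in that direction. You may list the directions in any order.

-y: nearest on ray is spacer@(1, 1) ⇒ blocked
+y: ray from flange(1, 2) has no placed part ⇒ clear

+y: clear; -y: blocked by spacer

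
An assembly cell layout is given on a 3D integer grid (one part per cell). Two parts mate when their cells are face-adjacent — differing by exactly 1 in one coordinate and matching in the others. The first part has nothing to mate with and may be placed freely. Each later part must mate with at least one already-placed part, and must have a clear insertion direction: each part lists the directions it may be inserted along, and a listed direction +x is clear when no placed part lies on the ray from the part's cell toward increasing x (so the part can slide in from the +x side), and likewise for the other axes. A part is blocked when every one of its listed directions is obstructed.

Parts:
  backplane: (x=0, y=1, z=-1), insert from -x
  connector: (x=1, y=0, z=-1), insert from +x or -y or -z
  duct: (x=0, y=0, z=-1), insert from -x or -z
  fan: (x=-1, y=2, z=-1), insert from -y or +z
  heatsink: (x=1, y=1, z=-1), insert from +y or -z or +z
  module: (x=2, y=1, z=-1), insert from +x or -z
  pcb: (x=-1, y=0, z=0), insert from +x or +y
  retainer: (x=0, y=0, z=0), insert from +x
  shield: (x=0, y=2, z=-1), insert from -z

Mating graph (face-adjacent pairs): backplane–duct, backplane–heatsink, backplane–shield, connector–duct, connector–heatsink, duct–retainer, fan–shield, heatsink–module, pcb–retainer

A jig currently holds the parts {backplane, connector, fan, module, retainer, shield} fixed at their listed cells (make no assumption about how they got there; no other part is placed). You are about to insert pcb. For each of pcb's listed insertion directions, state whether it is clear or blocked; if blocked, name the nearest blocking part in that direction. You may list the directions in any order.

+x: nearest on ray is retainer@(0, 0, 0) ⇒ blocked
+y: ray from pcb(-1, 0, 0) has no placed part ⇒ clear

+x: blocked by retainer; +y: clear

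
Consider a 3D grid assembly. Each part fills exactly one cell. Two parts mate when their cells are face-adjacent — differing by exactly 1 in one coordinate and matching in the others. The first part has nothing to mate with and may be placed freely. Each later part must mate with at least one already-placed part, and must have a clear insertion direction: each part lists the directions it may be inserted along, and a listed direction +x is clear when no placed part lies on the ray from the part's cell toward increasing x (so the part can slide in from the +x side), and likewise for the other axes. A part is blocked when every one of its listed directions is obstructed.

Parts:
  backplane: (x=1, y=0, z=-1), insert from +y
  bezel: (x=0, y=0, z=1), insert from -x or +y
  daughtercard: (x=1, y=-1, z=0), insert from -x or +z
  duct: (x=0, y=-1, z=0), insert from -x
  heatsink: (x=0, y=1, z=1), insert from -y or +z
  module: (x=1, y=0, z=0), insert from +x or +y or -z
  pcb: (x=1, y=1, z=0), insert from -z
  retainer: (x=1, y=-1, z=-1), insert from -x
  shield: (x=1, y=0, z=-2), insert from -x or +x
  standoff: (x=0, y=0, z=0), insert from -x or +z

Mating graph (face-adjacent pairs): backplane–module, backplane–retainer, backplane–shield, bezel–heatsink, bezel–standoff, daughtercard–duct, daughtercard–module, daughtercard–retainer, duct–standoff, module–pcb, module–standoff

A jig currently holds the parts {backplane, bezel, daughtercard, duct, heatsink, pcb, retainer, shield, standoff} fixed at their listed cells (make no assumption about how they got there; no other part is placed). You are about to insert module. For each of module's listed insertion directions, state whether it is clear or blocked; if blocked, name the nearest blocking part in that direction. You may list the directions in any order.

+x: ray from module(1, 0, 0) has no placed part ⇒ clear
+y: nearest on ray is pcb@(1, 1, 0) ⇒ blocked
-z: nearest on ray is backplane@(1, 0, -1) ⇒ blocked

+x: clear; +y: blocked by pcb; -z: blocked by backplane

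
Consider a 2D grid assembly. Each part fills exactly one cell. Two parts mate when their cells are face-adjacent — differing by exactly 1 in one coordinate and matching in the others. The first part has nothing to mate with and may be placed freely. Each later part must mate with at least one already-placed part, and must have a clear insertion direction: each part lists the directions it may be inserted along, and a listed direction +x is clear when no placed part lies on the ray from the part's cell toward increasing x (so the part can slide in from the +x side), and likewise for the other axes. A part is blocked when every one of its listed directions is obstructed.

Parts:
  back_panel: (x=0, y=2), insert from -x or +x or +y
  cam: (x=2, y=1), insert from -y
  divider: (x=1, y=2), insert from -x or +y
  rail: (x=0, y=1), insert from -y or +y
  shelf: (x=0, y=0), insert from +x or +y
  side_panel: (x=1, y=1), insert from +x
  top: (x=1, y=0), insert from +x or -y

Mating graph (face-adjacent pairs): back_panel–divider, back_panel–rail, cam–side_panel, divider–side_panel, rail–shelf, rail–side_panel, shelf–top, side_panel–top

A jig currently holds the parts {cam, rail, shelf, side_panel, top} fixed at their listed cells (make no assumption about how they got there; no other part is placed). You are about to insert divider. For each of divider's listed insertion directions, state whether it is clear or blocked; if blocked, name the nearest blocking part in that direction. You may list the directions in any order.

+y: clear; -x: clear

-x: ray from divider(1, 2) has no placed part ⇒ clear
+y: ray from divider(1, 2) has no placed part ⇒ clear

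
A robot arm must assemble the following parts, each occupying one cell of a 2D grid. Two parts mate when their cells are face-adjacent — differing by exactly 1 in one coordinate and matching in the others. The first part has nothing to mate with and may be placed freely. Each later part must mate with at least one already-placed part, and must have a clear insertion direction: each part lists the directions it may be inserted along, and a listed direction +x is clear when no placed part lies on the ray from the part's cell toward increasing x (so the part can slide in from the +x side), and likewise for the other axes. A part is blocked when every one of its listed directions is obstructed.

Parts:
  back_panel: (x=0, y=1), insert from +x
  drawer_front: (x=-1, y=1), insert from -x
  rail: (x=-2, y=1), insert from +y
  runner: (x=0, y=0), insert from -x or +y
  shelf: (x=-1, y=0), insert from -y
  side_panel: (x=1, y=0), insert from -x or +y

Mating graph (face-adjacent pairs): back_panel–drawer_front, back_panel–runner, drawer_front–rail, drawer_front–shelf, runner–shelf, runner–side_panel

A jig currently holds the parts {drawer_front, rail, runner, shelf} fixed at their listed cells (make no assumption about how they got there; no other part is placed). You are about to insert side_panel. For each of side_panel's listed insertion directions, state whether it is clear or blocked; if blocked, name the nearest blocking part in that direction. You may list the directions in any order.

-x: nearest on ray is runner@(0, 0) ⇒ blocked
+y: ray from side_panel(1, 0) has no placed part ⇒ clear

+y: clear; -x: blocked by runner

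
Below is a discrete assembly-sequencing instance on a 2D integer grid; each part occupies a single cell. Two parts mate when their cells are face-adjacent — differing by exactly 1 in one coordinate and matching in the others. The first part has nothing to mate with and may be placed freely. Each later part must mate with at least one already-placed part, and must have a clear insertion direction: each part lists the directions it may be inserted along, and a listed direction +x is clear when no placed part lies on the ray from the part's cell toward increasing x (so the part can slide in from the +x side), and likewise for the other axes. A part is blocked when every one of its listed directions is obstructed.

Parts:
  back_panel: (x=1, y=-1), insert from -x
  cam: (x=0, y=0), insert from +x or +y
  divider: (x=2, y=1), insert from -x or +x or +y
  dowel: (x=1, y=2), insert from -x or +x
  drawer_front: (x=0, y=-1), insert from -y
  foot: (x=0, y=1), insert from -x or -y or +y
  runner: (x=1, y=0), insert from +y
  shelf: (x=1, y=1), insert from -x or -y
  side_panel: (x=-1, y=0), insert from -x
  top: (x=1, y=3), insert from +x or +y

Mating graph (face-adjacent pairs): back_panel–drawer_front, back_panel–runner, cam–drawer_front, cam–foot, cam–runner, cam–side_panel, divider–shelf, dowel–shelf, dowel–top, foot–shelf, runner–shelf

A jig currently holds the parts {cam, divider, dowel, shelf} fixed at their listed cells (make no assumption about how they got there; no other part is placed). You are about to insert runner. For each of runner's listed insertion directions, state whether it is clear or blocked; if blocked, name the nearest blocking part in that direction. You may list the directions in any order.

+y: nearest on ray is shelf@(1, 1) ⇒ blocked

+y: blocked by shelf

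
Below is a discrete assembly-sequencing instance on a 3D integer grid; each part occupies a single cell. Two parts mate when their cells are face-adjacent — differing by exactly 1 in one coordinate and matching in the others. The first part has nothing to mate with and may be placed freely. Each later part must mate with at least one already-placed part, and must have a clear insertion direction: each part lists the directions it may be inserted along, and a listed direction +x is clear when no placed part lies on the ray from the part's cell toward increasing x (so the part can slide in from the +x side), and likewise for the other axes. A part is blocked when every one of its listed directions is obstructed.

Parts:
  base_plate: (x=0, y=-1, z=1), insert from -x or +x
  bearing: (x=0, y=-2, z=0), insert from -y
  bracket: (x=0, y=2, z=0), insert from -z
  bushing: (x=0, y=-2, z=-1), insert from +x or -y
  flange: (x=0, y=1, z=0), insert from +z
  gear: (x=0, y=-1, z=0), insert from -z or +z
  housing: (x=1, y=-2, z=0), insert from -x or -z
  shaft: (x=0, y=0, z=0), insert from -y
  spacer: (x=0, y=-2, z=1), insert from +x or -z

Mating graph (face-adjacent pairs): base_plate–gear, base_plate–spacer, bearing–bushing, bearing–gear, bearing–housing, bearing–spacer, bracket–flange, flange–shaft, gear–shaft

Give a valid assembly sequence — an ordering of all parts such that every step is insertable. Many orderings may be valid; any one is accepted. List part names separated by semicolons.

flange; shaft; gear; base_plate; spacer; bearing; bushing; housing; bracket

1. flange@(0, 1, 0) [+z clear] — {flange}
2. shaft@(0, 0, 0) [-y clear] — {flange, shaft}
3. gear@(0, -1, 0) [-z clear] — {flange, gear, shaft}
4. base_plate@(0, -1, 1) [-x clear] — {base_plate, flange, gear, shaft}
5. spacer@(0, -2, 1) [+x clear] — {base_plate, flange, gear, shaft, spacer}
6. bearing@(0, -2, 0) [-y clear] — {base_plate, bearing, flange, gear, shaft, spacer}
7. bushing@(0, -2, -1) [+x clear] — {base_plate, bearing, bushing, flange, gear, shaft, spacer}
8. housing@(1, -2, 0) [-z clear] — {base_plate, bearing, bushing, flange, gear, housing, shaft, spacer}
9. bracket@(0, 2, 0) [-z clear] — {base_plate, bearing, bracket, bushing, flange, gear, housing, shaft, spacer}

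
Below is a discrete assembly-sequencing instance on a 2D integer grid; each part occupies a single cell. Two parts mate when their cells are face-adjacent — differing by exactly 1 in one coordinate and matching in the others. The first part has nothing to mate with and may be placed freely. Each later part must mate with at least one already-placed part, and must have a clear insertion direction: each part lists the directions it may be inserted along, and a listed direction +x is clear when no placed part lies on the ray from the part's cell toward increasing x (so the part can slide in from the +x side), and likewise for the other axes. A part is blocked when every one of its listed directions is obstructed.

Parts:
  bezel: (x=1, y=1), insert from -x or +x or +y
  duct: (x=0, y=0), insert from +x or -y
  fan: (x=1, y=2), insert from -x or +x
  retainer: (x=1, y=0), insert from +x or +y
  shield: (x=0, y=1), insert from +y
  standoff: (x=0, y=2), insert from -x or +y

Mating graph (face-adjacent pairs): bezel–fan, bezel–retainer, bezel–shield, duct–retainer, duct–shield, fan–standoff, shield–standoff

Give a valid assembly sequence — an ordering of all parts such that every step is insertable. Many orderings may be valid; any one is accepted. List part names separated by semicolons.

1. shield@(0, 1) [+y clear] — {shield}
2. standoff@(0, 2) [-x clear] — {shield, standoff}
3. fan@(1, 2) [+x clear] — {fan, shield, standoff}
4. duct@(0, 0) [+x clear] — {duct, fan, shield, standoff}
5. retainer@(1, 0) [+x clear] — {duct, fan, retainer, shield, standoff}
6. bezel@(1, 1) [+x clear] — {bezel, duct, fan, retainer, shield, standoff}

shield; standoff; fan; duct; retainer; bezel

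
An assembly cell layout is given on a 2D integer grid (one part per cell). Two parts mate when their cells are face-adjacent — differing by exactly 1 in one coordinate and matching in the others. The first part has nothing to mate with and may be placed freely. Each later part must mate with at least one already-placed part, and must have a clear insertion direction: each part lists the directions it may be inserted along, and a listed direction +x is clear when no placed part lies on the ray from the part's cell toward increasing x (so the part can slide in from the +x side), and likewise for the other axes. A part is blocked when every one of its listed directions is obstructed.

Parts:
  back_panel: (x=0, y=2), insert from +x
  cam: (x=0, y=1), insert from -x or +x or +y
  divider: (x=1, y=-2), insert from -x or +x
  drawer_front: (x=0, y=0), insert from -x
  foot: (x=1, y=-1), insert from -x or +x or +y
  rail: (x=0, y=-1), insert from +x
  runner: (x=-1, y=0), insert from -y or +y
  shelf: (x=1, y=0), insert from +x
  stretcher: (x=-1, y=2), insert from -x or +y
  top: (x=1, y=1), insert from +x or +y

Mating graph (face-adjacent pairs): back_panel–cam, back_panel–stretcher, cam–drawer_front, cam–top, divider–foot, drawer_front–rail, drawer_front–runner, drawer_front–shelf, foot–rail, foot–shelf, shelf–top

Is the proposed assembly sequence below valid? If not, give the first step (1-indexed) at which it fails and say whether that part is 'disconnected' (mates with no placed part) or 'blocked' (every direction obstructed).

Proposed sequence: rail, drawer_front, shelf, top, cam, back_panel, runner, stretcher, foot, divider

1. rail@(0, -1) [+x clear] — {rail}
2. drawer_front@(0, 0) [-x clear] — {drawer_front, rail}
3. shelf@(1, 0) [+x clear] — {drawer_front, rail, shelf}
4. top@(1, 1) [+x clear] — {drawer_front, rail, shelf, top}
5. cam@(0, 1) [-x clear] — {cam, drawer_front, rail, shelf, top}
6. back_panel@(0, 2) [+x clear] — {back_panel, cam, drawer_front, rail, shelf, top}
7. runner@(-1, 0) [-y clear] — {back_panel, cam, drawer_front, rail, runner, shelf, top}
8. stretcher@(-1, 2) [-x clear] — {back_panel, cam, drawer_front, rail, runner, shelf, stretcher, top}
9. foot@(1, -1) [+x clear] — {back_panel, cam, drawer_front, foot, rail, runner, shelf, stretcher, top}
10. divider@(1, -2) [-x clear] — {back_panel, cam, divider, drawer_front, foot, rail, runner, shelf, stretcher, top}

Valid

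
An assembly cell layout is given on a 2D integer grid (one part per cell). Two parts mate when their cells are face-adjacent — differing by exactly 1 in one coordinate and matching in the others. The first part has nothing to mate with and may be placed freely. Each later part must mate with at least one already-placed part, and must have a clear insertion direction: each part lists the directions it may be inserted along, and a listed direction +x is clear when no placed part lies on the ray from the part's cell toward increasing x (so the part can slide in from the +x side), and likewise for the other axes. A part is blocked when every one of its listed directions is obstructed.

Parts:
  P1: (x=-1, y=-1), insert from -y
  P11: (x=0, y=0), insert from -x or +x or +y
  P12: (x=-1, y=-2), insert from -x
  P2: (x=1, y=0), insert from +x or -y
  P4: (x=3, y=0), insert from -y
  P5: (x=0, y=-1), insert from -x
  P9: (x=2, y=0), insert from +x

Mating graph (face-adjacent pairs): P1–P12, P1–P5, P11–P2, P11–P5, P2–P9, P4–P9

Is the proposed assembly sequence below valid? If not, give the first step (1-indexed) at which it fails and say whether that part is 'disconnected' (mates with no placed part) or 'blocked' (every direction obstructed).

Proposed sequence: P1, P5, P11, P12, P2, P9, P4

Invalid at step 2 (blocked)

1. P1@(-1, -1) [-y clear] — {P1}
2. P5@(0, -1) — -x all obstructed ⇒ blocked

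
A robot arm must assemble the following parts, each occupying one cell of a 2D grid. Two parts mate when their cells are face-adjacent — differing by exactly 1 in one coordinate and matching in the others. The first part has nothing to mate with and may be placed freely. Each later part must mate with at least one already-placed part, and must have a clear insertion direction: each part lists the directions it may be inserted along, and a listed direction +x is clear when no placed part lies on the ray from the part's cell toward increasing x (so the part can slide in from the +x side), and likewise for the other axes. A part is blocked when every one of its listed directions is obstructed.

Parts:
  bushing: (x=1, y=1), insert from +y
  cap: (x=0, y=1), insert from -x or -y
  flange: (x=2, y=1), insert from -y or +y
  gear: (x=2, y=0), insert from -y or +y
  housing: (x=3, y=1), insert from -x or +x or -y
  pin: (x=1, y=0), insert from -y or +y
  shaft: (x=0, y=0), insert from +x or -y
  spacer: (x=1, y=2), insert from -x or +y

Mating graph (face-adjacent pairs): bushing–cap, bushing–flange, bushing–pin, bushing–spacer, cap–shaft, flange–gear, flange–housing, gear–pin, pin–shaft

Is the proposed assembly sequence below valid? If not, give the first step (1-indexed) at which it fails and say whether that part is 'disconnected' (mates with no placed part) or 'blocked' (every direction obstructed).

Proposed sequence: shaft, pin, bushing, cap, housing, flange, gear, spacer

Invalid at step 5 (disconnected)

1. shaft@(0, 0) [+x clear] — {shaft}
2. pin@(1, 0) [-y clear] — {pin, shaft}
3. bushing@(1, 1) [+y clear] — {bushing, pin, shaft}
4. cap@(0, 1) [-x clear] — {bushing, cap, pin, shaft}
5. housing@(3, 1) — no placed neighbour ⇒ disconnected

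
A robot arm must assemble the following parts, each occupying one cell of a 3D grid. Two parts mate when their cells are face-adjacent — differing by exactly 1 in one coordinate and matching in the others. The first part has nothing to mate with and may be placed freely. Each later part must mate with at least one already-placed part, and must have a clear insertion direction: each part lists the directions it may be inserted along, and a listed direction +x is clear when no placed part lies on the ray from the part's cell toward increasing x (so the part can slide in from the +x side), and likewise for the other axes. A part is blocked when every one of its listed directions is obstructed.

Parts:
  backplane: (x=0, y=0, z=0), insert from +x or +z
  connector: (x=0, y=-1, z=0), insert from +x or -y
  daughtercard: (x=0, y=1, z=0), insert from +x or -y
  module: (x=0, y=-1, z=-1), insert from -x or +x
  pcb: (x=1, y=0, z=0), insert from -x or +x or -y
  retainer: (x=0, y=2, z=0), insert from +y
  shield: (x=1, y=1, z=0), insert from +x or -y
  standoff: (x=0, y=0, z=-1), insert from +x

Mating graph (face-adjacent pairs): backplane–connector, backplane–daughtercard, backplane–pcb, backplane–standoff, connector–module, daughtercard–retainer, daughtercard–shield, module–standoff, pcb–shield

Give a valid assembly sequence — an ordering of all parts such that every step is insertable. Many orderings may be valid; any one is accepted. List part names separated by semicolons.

1. retainer@(0, 2, 0) [+y clear] — {retainer}
2. daughtercard@(0, 1, 0) [+x clear] — {daughtercard, retainer}
3. shield@(1, 1, 0) [+x clear] — {daughtercard, retainer, shield}
4. pcb@(1, 0, 0) [-x clear] — {daughtercard, pcb, retainer, shield}
5. backplane@(0, 0, 0) [+z clear] — {backplane, daughtercard, pcb, retainer, shield}
6. standoff@(0, 0, -1) [+x clear] — {backplane, daughtercard, pcb, retainer, shield, standoff}
7. connector@(0, -1, 0) [+x clear] — {backplane, connector, daughtercard, pcb, retainer, shield, standoff}
8. module@(0, -1, -1) [-x clear] — {backplane, connector, daughtercard, module, pcb, retainer, shield, standoff}

retainer; daughtercard; shield; pcb; backplane; standoff; connector; module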